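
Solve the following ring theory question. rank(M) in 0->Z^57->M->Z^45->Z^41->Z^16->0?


Alt sum=0:
(-1)^0*57 + (-1)^1*? + (-1)^2*45 + (-1)^3*41 + (-1)^4*16=0
rank(M)=77


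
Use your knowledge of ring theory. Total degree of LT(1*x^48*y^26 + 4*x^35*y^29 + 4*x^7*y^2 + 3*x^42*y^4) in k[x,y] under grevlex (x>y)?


LT: 1*x^48*y^26
deg_x=48, deg_y=26
Total=48+26=74


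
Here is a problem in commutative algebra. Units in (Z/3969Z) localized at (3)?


Local ring = Z/81Z.
phi(81) = 3^3*(3-1) = 54


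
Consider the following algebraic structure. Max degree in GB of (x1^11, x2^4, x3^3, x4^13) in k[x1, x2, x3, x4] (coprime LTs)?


Pure powers, coprime LTs => already GB.
Degrees: 11, 4, 3, 13
Max=13


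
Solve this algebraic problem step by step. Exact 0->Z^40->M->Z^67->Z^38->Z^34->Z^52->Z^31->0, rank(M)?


Alt sum=0:
(-1)^0*40 + (-1)^1*? + (-1)^2*67 + (-1)^3*38 + (-1)^4*34 + (-1)^5*52 + (-1)^6*31=0
rank(M)=82


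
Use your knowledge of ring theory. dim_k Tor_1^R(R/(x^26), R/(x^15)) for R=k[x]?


Tor_1(R/I,R/J)=(I cap J)/IJ=(x^26)/(x^41)
dim=41-26=min(26,15)=15


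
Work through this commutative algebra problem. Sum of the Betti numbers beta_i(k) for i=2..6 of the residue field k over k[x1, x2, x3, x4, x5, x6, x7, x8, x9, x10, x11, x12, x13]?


Koszul resolution: beta_i(k)=C(n,i), n=13
C(13,2)=78, C(13,3)=286, C(13,4)=715, C(13,5)=1287, C(13,6)=1716
Sum=4082


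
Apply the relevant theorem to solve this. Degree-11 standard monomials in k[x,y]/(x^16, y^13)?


k[x,y], I = (x^16, y^13), d = 11
Need i < 16 and d-i < 13.
Range: 0 <= i <= 11.
H(11) = 12


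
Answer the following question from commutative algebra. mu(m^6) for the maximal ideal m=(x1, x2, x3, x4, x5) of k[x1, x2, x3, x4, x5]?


Graded Nakayama: mu(m^d) = dim_k (m^d/m^(d+1)) = #degree-6 monomials in 5 vars
C(n+d-1,d)=C(10,6)=210


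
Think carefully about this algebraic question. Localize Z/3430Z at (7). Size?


7-primary part: 3430=7^3*10
Size=7^3=343


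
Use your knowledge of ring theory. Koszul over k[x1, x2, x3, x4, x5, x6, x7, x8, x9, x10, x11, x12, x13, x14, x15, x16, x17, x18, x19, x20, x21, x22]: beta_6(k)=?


C(n,i)=C(22,6)=74613


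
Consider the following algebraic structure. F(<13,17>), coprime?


gcd(13,17)=1 => F=ab-a-b=13*17-13-17=221-30=191


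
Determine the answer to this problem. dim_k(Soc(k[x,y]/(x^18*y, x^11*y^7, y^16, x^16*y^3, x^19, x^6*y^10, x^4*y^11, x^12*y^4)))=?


Socle = ann(m) = span of standard monomials u with x*u, y*u in I (staircase corners).
Minimal generators: x^19, x^18*y, x^16*y^3, x^12*y^4, x^11*y^7, x^6*y^10, x^4*y^11, y^16
Corners: x^3y^15, x^5y^10, x^10y^9, x^11y^6, x^15y^3, x^17y^2, x^18
Socle dim=7


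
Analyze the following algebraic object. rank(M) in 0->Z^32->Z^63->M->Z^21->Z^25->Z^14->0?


Alt sum=0:
(-1)^0*32 + (-1)^1*63 + (-1)^2*? + (-1)^3*21 + (-1)^4*25 + (-1)^5*14=0
rank(M)=41


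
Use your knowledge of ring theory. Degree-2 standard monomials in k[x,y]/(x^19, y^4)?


k[x,y], I = (x^19, y^4), d = 2
Need i < 19 and d-i < 4.
Range: 0 <= i <= 2.
H(2) = 3


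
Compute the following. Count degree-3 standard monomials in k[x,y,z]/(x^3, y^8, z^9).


Need i<3, j<8, k<9 with i+j+k=3.
For each i, j ranges over max(0,3-i-8)..min(7,3-i):
  i=0: j in [0,3] -> 4
  i=1: j in [0,2] -> 3
  i=2: j in [0,1] -> 2
H(3) = 4+3+2 = 9


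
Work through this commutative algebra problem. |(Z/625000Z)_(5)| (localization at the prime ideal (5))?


5-primary part: 625000=5^7*8
Size=5^7=78125


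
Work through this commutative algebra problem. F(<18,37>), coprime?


gcd(18,37)=1 => F=ab-a-b=18*37-18-37=666-55=611


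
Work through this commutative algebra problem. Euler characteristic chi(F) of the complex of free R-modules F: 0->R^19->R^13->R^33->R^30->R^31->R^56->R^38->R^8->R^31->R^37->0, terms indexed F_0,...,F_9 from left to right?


chi = sum (-1)^i * rank:
(-1)^0*19=19
(-1)^1*13=-13
(-1)^2*33=33
(-1)^3*30=-30
(-1)^4*31=31
(-1)^5*56=-56
(-1)^6*38=38
(-1)^7*8=-8
(-1)^8*31=31
(-1)^9*37=-37
chi=8


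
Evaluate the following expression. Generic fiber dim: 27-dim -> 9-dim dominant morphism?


dim(fiber)=dim(X)-dim(Y)=27-9=18


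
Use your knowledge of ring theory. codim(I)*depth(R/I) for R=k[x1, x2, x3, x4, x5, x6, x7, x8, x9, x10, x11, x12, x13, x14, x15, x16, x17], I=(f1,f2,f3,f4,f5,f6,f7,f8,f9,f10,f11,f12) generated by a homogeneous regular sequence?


codim=12, depth=dim(R/I)=17-12=5
Product=12*5=60


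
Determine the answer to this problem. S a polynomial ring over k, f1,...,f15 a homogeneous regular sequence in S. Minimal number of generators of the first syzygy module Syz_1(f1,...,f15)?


Regular sequence => Koszul complex is the minimal free resolution.
Syz_1 minimally generated by Koszul relations f_i*e_j - f_j*e_i (i<j): mu(Syz_1) = beta_2 = C(m,2) = m(m-1)/2
m=15
15*14/2 = 105


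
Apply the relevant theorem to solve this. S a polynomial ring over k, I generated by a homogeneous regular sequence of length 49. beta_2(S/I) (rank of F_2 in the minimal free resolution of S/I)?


Regular sequence => Koszul complex is the minimal free resolution.
Syz_1 minimally generated by Koszul relations f_i*e_j - f_j*e_i (i<j): mu(Syz_1) = beta_2 = C(m,2) = m(m-1)/2
m=49
49*48/2 = 1176


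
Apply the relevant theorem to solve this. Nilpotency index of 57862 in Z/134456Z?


57862^k mod 134456:
k=1: 57862
k=2: 56644
k=3: 35672
k=4: 19208
k=5: 0
First zero at k = 5


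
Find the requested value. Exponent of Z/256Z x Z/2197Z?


Exponent = lcm of the cyclic orders; pairwise coprime => product.
2^8*13^3=256*2197=562432


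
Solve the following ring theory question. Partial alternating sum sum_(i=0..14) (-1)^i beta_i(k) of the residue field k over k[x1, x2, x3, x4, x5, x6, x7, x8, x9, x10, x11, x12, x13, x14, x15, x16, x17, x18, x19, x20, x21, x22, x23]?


Koszul resolution: beta_i(k)=C(n,i), n=23
sum_(i=0..p) (-1)^i C(n,i) = (-1)^p C(n-1,p)
(-1)^14*C(22,14) = (-1)^14*319770 = 319770


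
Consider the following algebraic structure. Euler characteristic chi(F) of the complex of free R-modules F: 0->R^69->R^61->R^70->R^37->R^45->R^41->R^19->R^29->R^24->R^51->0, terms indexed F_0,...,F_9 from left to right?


chi = sum (-1)^i * rank:
(-1)^0*69=69
(-1)^1*61=-61
(-1)^2*70=70
(-1)^3*37=-37
(-1)^4*45=45
(-1)^5*41=-41
(-1)^6*19=19
(-1)^7*29=-29
(-1)^8*24=24
(-1)^9*51=-51
chi=8


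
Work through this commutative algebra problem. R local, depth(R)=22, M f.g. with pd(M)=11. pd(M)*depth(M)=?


pd+depth=22
depth=22-11=11
pd*depth=11*11=121


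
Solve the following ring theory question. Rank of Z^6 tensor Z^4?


rank(M(x)N) = rank(M)*rank(N)
6*4 = 24


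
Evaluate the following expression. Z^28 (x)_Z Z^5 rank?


rank(M(x)N) = rank(M)*rank(N)
28*5 = 140


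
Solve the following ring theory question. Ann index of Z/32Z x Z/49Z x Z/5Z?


Exponent = lcm of the cyclic orders; pairwise coprime => product.
2^5*7^2*5^1=32*49*5=7840


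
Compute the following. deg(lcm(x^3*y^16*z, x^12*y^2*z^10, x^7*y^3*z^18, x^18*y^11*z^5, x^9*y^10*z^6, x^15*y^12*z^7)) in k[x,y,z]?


lcm = componentwise max:
x: max(3,12,7,18,9,15)=18
y: max(16,2,3,11,10,12)=16
z: max(1,10,18,5,6,7)=18
Total=18+16+18=52


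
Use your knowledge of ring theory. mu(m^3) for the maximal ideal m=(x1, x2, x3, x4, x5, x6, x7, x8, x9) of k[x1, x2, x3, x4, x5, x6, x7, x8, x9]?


Graded Nakayama: mu(m^d) = dim_k (m^d/m^(d+1)) = #degree-3 monomials in 9 vars
C(n+d-1,d)=C(11,3)=165


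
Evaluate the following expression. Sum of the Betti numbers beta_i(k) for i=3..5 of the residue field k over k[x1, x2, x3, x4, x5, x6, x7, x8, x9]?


Koszul resolution: beta_i(k)=C(n,i), n=9
C(9,3)=84, C(9,4)=126, C(9,5)=126
Sum=336


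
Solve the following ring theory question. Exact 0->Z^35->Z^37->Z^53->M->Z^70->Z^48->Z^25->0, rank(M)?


Alt sum=0:
(-1)^0*35 + (-1)^1*37 + (-1)^2*53 + (-1)^3*? + (-1)^4*70 + (-1)^5*48 + (-1)^6*25=0
rank(M)=98


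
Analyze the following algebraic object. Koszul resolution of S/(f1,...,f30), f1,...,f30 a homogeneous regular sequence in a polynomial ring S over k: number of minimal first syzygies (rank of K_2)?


Regular sequence => Koszul complex is the minimal free resolution.
Syz_1 minimally generated by Koszul relations f_i*e_j - f_j*e_i (i<j): mu(Syz_1) = beta_2 = C(m,2) = m(m-1)/2
m=30
30*29/2 = 435


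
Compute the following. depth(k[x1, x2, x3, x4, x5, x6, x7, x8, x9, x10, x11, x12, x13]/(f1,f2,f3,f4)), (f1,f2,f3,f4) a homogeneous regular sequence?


depth(R)=13
depth(R/I)=13-4=9


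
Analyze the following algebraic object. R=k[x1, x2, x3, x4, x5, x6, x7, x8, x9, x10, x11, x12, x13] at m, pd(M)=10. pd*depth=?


pd+depth=13
depth=13-10=3
pd*depth=10*3=30


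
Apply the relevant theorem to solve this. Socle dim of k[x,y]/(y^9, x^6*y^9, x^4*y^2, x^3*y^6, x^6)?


Socle = ann(m) = span of standard monomials u with x*u, y*u in I (staircase corners).
Redundant generators: x^6*y^9
Minimal generators: x^6, x^4*y^2, x^3*y^6, y^9
Corners: x^2y^8, x^3y^5, x^5y
Socle dim=3


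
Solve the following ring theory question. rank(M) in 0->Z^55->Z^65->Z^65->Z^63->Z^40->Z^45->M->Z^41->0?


Alt sum=0:
(-1)^0*55 + (-1)^1*65 + (-1)^2*65 + (-1)^3*63 + (-1)^4*40 + (-1)^5*45 + (-1)^6*? + (-1)^7*41=0
rank(M)=54


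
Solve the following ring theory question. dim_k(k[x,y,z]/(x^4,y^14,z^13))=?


Basis: x^iy^jz^k, i<4,j<14,k<13
4*14*13=728


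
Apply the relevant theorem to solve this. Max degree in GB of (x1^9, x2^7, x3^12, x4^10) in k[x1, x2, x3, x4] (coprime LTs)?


Pure powers, coprime LTs => already GB.
Degrees: 9, 7, 12, 10
Max=12


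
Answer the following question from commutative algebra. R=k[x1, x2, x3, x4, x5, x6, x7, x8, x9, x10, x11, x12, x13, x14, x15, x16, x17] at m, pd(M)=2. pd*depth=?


pd+depth=17
depth=17-2=15
pd*depth=2*15=30


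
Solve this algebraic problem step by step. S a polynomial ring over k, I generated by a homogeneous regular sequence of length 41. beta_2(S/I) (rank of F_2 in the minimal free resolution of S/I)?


Regular sequence => Koszul complex is the minimal free resolution.
Syz_1 minimally generated by Koszul relations f_i*e_j - f_j*e_i (i<j): mu(Syz_1) = beta_2 = C(m,2) = m(m-1)/2
m=41
41*40/2 = 820


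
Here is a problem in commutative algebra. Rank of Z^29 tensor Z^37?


rank(M(x)N) = rank(M)*rank(N)
29*37 = 1073


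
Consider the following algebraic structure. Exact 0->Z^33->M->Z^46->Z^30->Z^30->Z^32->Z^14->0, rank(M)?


Alt sum=0:
(-1)^0*33 + (-1)^1*? + (-1)^2*46 + (-1)^3*30 + (-1)^4*30 + (-1)^5*32 + (-1)^6*14=0
rank(M)=61


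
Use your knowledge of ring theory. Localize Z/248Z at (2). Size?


2-primary part: 248=2^3*31
Size=2^3=8


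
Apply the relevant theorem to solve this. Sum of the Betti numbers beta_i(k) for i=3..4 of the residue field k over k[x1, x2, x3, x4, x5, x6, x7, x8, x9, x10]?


Koszul resolution: beta_i(k)=C(n,i), n=10
C(10,3)=120, C(10,4)=210
Sum=330


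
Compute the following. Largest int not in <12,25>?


gcd(12,25)=1 => F=ab-a-b=12*25-12-25=300-37=263


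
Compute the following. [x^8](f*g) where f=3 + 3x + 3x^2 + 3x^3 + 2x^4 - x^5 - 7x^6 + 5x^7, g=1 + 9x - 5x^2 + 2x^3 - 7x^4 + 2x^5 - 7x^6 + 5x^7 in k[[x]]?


[x^8] = sum a_i*b_j, i+j=8
  3*5=15
  3*-7=-21
  3*2=6
  2*-7=-14
  -1*2=-2
  -7*-5=35
  5*9=45
Sum=64


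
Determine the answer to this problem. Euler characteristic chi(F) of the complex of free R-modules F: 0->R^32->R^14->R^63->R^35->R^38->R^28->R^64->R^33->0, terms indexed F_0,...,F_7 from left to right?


chi = sum (-1)^i * rank:
(-1)^0*32=32
(-1)^1*14=-14
(-1)^2*63=63
(-1)^3*35=-35
(-1)^4*38=38
(-1)^5*28=-28
(-1)^6*64=64
(-1)^7*33=-33
chi=87


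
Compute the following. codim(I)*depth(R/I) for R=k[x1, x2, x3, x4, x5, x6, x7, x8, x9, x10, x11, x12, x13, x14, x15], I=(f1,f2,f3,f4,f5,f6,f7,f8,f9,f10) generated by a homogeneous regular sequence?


codim=10, depth=dim(R/I)=15-10=5
Product=10*5=50


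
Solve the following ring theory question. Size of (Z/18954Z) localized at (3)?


3-primary part: 18954=3^6*26
Size=3^6=729


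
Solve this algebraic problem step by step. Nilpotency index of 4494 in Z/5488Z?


4494^k mod 5488:
k=1: 4494
k=2: 196
k=3: 2744
k=4: 0
First zero at k = 4


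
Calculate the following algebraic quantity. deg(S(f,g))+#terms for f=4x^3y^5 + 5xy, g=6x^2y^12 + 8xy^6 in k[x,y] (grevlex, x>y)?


LT(f)=4x^3y^5, LT(g)=6x^2y^12
lcm(LM)=x^3y^12
S(f,g) (scaled by 24 to clear denominators) = 6y^7*f - 4x*g = 30xy^8 - 32x^2y^6
2 terms, deg 9.
9+2=11


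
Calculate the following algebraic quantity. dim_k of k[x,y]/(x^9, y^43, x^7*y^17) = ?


k[x,y]/I, I = (x^9, y^43, x^7*y^17)
Rect: 9x43=387. Corner: (9-7)x(43-17)=52.
dim = 387-52 = 335


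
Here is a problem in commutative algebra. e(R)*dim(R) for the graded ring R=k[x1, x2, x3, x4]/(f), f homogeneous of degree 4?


e(R)=deg(f)=4, dim(R)=4-1=3
e*dim=4*3=12


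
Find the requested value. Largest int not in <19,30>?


gcd(19,30)=1 => F=ab-a-b=19*30-19-30=570-49=521


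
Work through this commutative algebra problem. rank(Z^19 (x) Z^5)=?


rank(M(x)N) = rank(M)*rank(N)
19*5 = 95


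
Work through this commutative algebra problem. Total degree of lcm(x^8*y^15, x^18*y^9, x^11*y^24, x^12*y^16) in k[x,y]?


lcm = componentwise max:
x: max(8,18,11,12)=18
y: max(15,9,24,16)=24
Total=18+24=42


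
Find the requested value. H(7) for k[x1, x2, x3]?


C(d+n-1,n-1)=C(9,2)=36


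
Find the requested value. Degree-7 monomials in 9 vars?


C(d+n-1,n-1)=C(15,8)=6435


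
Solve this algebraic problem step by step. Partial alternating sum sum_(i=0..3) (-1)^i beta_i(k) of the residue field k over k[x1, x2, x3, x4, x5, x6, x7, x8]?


Koszul resolution: beta_i(k)=C(n,i), n=8
sum_(i=0..p) (-1)^i C(n,i) = (-1)^p C(n-1,p)
(-1)^3*C(7,3) = (-1)^3*35 = -35


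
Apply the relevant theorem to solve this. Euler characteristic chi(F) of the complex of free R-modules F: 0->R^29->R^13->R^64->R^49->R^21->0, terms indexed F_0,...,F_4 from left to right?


chi = sum (-1)^i * rank:
(-1)^0*29=29
(-1)^1*13=-13
(-1)^2*64=64
(-1)^3*49=-49
(-1)^4*21=21
chi=52


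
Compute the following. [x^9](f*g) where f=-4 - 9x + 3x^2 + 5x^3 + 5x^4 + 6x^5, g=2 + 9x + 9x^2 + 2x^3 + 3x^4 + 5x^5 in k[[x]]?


[x^9] = sum a_i*b_j, i+j=9
  5*5=25
  6*3=18
Sum=43


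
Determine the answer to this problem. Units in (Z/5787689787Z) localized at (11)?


Local ring = Z/214358881Z.
phi(214358881) = 11^7*(11-1) = 194871710


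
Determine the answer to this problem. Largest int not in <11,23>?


gcd(11,23)=1 => F=ab-a-b=11*23-11-23=253-34=219


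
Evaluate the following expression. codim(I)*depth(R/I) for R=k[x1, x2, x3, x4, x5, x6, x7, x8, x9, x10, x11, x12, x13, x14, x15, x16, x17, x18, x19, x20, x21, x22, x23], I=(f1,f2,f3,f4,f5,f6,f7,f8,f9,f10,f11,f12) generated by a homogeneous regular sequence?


codim=12, depth=dim(R/I)=23-12=11
Product=12*11=132


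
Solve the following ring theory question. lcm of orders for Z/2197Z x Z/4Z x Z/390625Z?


Exponent = lcm of the cyclic orders; pairwise coprime => product.
13^3*2^2*5^8=2197*4*390625=3432812500


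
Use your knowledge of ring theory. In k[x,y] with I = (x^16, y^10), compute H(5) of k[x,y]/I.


k[x,y], I = (x^16, y^10), d = 5
Need i < 16 and d-i < 10.
Range: 0 <= i <= 5.
H(5) = 6


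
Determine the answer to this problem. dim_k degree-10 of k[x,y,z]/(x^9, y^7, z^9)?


Need i<9, j<7, k<9 with i+j+k=10.
For each i, j ranges over max(0,10-i-8)..min(6,10-i):
  i=0: j in [2,6] -> 5
  i=1: j in [1,6] -> 6
  i=2: j in [0,6] -> 7
  i=3: j in [0,6] -> 7
  i=4: j in [0,6] -> 7
  i=5: j in [0,5] -> 6
  i=6: j in [0,4] -> 5
  i=7: j in [0,3] -> 4
  i=8: j in [0,2] -> 3
H(10) = 5+6+7+7+7+6+5+4+3 = 50


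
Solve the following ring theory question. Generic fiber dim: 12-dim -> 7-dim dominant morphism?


dim(fiber)=dim(X)-dim(Y)=12-7=5


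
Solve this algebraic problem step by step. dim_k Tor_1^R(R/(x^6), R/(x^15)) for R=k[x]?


Tor_1(R/I,R/J)=(I cap J)/IJ=(x^15)/(x^21)
dim=21-15=min(6,15)=6


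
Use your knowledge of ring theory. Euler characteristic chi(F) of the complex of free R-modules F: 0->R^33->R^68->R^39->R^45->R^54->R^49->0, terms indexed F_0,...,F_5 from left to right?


chi = sum (-1)^i * rank:
(-1)^0*33=33
(-1)^1*68=-68
(-1)^2*39=39
(-1)^3*45=-45
(-1)^4*54=54
(-1)^5*49=-49
chi=-36


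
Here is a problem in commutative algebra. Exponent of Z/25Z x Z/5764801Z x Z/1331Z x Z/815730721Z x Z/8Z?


Exponent = lcm of the cyclic orders; pairwise coprime => product.
5^2*7^8*11^3*13^8*2^3=25*5764801*1331*815730721*8=1251812228511534890200


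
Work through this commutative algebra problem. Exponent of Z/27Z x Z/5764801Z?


Exponent = lcm of the cyclic orders; pairwise coprime => product.
3^3*7^8=27*5764801=155649627


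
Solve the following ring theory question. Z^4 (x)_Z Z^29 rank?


rank(M(x)N) = rank(M)*rank(N)
4*29 = 116


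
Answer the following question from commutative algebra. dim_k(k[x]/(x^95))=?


Basis: 1,x,...,x^94
dim=95


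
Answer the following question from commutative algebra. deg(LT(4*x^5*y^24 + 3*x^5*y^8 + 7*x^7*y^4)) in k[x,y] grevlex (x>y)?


LT: 4*x^5*y^24
deg_x=5, deg_y=24
Total=5+24=29


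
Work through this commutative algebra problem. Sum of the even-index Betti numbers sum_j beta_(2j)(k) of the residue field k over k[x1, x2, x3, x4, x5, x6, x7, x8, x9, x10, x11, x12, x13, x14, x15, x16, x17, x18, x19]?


Koszul resolution: beta_i(k)=C(n,i), n=19
sum_even C(19,i) = 2^(n-1) = 2^18 = 262144


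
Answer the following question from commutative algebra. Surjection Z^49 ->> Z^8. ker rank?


rank(ker) = 49-8 = 41


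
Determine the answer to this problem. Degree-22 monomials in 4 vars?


C(d+n-1,n-1)=C(25,3)=2300


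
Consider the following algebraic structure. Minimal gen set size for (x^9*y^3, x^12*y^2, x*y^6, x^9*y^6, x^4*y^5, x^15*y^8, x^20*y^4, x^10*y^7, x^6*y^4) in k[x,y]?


Remove redundant (divisible by others).
x^15*y^8 redundant.
x^20*y^4 redundant.
x^10*y^7 redundant.
x^9*y^6 redundant.
Min: x^12*y^2, x^9*y^3, x^6*y^4, x^4*y^5, x*y^6
Count=5


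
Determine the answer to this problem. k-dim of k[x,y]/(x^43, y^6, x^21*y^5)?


k[x,y]/I, I = (x^43, y^6, x^21*y^5)
Rect: 43x6=258. Corner: (43-21)x(6-5)=22.
dim = 258-22 = 236


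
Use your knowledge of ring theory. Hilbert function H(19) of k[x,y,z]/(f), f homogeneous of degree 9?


C(21,2)-C(12,2)=210-66=144


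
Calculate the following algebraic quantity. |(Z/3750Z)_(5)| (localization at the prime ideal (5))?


5-primary part: 3750=5^4*6
Size=5^4=625


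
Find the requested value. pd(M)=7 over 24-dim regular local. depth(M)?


pd+depth=depth(R)=24
depth=24-7=17


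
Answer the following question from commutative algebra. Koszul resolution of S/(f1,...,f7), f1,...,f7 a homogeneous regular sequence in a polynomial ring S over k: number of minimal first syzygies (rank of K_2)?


Regular sequence => Koszul complex is the minimal free resolution.
Syz_1 minimally generated by Koszul relations f_i*e_j - f_j*e_i (i<j): mu(Syz_1) = beta_2 = C(m,2) = m(m-1)/2
m=7
7*6/2 = 21


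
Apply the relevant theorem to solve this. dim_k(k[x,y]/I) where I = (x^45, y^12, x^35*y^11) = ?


k[x,y]/I, I = (x^45, y^12, x^35*y^11)
Rect: 45x12=540. Corner: (45-35)x(12-11)=10.
dim = 540-10 = 530


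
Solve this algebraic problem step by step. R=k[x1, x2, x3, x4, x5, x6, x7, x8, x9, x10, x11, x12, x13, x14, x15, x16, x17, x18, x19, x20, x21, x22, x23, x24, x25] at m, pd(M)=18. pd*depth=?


pd+depth=25
depth=25-18=7
pd*depth=18*7=126


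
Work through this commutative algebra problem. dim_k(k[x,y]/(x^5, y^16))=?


Basis: x^i*y^j, i<5, j<16
5*16=80


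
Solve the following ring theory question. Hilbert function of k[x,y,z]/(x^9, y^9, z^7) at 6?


Need i<9, j<9, k<7 with i+j+k=6.
For each i, j ranges over max(0,6-i-6)..min(8,6-i):
  i=0: j in [0,6] -> 7
  i=1: j in [0,5] -> 6
  i=2: j in [0,4] -> 5
  i=3: j in [0,3] -> 4
  i=4: j in [0,2] -> 3
  i=5: j in [0,1] -> 2
  i=6: j in [0,0] -> 1
H(6) = 7+6+5+4+3+2+1 = 28


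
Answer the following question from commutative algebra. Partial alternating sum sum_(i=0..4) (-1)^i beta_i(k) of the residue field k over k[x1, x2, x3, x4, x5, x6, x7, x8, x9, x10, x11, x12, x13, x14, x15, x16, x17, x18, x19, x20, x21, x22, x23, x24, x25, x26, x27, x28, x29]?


Koszul resolution: beta_i(k)=C(n,i), n=29
sum_(i=0..p) (-1)^i C(n,i) = (-1)^p C(n-1,p)
(-1)^4*C(28,4) = (-1)^4*20475 = 20475


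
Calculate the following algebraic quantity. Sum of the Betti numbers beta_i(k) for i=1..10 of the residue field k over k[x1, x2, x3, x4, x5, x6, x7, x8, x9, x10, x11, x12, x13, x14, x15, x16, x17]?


Koszul resolution: beta_i(k)=C(n,i), n=17
C(17,1)=17, C(17,2)=136, C(17,3)=680, C(17,4)=2380, C(17,5)=6188, C(17,6)=12376, C(17,7)=19448, C(17,8)=24310, C(17,9)=24310, C(17,10)=19448
Sum=109293


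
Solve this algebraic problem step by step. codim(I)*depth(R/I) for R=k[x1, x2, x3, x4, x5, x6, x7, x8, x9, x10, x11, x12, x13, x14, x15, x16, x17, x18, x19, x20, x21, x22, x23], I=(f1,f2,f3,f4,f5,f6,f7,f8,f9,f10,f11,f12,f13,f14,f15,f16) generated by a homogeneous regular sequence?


codim=16, depth=dim(R/I)=23-16=7
Product=16*7=112


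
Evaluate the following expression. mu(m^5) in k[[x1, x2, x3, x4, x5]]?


C(n+d-1,d)=C(9,5)=126


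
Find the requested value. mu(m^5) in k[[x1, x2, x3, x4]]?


C(n+d-1,d)=C(8,5)=56


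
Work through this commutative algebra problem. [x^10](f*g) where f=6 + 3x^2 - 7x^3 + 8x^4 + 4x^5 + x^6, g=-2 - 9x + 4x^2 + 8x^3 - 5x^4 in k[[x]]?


[x^10] = sum a_i*b_j, i+j=10
  1*-5=-5
Sum=-5


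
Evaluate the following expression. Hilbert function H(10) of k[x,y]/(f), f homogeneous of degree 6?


H(t)=d for t>=d-1.
d=6, t=10
H(10)=6


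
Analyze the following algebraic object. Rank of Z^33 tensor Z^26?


rank(M(x)N) = rank(M)*rank(N)
33*26 = 858


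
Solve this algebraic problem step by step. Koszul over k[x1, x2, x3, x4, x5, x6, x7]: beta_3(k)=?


C(n,i)=C(7,3)=35


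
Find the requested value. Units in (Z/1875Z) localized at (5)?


Local ring = Z/625Z.
phi(625) = 5^3*(5-1) = 500


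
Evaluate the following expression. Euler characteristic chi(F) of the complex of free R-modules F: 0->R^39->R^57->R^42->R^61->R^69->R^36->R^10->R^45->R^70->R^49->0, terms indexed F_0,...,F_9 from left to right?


chi = sum (-1)^i * rank:
(-1)^0*39=39
(-1)^1*57=-57
(-1)^2*42=42
(-1)^3*61=-61
(-1)^4*69=69
(-1)^5*36=-36
(-1)^6*10=10
(-1)^7*45=-45
(-1)^8*70=70
(-1)^9*49=-49
chi=-18


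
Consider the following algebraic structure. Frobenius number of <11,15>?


gcd(11,15)=1 => F=ab-a-b=11*15-11-15=165-26=139


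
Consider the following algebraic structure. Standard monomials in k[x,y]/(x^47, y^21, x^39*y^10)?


k[x,y]/I, I = (x^47, y^21, x^39*y^10)
Rect: 47x21=987. Corner: (47-39)x(21-10)=88.
dim = 987-88 = 899


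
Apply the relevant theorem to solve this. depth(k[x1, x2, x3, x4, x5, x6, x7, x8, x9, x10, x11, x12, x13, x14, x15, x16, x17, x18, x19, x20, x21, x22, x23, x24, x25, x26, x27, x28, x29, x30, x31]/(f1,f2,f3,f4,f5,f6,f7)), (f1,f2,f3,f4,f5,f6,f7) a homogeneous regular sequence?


depth(R)=31
depth(R/I)=31-7=24


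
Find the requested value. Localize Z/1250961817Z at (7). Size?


7-primary part: 1250961817=7^9*31
Size=7^9=40353607


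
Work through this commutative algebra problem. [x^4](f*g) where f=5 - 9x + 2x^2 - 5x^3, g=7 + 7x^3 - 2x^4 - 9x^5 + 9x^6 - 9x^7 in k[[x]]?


[x^4] = sum a_i*b_j, i+j=4
  5*-2=-10
  -9*7=-63
Sum=-73


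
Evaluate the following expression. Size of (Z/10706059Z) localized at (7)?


7-primary part: 10706059=7^7*13
Size=7^7=823543


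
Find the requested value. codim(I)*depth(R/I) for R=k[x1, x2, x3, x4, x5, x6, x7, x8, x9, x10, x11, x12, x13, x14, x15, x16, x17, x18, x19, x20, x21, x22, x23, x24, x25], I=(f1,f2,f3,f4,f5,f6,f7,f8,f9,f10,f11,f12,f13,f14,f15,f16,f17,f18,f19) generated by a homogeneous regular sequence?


codim=19, depth=dim(R/I)=25-19=6
Product=19*6=114


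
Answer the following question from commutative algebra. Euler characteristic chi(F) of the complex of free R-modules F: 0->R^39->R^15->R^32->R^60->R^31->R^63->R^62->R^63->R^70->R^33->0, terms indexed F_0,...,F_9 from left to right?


chi = sum (-1)^i * rank:
(-1)^0*39=39
(-1)^1*15=-15
(-1)^2*32=32
(-1)^3*60=-60
(-1)^4*31=31
(-1)^5*63=-63
(-1)^6*62=62
(-1)^7*63=-63
(-1)^8*70=70
(-1)^9*33=-33
chi=0


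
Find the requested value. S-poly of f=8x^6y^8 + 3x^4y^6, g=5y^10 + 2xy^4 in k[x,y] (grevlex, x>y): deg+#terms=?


LT(f)=8x^6y^8, LT(g)=5y^10
lcm(LM)=x^6y^10
S(f,g) (scaled by 40 to clear denominators) = 5y^2*f - 8x^6*g = 15x^4y^8 - 16x^7y^4
2 terms, deg 12.
12+2=14


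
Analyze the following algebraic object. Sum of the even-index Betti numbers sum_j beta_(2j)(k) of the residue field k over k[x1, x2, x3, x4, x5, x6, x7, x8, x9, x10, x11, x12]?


Koszul resolution: beta_i(k)=C(n,i), n=12
sum_even C(12,i) = 2^(n-1) = 2^11 = 2048


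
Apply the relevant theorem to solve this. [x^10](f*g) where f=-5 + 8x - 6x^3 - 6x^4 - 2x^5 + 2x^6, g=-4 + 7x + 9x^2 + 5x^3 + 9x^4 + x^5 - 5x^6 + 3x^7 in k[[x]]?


[x^10] = sum a_i*b_j, i+j=10
  -6*3=-18
  -6*-5=30
  -2*1=-2
  2*9=18
Sum=28


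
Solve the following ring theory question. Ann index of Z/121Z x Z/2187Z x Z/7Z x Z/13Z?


Exponent = lcm of the cyclic orders; pairwise coprime => product.
11^2*3^7*7^1*13^1=121*2187*7*13=24081057


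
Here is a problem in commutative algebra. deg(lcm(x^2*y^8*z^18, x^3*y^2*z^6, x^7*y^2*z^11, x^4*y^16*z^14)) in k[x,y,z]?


lcm = componentwise max:
x: max(2,3,7,4)=7
y: max(8,2,2,16)=16
z: max(18,6,11,14)=18
Total=7+16+18=41


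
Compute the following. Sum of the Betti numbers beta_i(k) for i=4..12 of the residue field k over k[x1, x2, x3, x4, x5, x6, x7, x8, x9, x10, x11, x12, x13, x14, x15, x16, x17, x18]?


Koszul resolution: beta_i(k)=C(n,i), n=18
C(18,4)=3060, C(18,5)=8568, C(18,6)=18564, C(18,7)=31824, C(18,8)=43758, C(18,9)=48620, C(18,10)=43758, C(18,11)=31824, C(18,12)=18564
Sum=248540


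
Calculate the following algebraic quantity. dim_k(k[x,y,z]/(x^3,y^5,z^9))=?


Basis: x^iy^jz^k, i<3,j<5,k<9
3*5*9=135


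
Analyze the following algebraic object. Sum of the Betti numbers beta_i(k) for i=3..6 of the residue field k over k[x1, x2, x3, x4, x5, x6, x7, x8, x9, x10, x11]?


Koszul resolution: beta_i(k)=C(n,i), n=11
C(11,3)=165, C(11,4)=330, C(11,5)=462, C(11,6)=462
Sum=1419


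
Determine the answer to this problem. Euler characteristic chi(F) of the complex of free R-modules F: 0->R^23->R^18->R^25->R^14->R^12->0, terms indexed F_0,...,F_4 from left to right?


chi = sum (-1)^i * rank:
(-1)^0*23=23
(-1)^1*18=-18
(-1)^2*25=25
(-1)^3*14=-14
(-1)^4*12=12
chi=28


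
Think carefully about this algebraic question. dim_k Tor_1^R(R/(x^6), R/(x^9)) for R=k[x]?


Tor_1(R/I,R/J)=(I cap J)/IJ=(x^9)/(x^15)
dim=15-9=min(6,9)=6


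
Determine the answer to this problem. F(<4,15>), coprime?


gcd(4,15)=1 => F=ab-a-b=4*15-4-15=60-19=41


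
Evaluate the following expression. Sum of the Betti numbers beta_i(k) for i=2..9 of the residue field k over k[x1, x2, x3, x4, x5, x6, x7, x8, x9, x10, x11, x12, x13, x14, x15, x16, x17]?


Koszul resolution: beta_i(k)=C(n,i), n=17
C(17,2)=136, C(17,3)=680, C(17,4)=2380, C(17,5)=6188, C(17,6)=12376, C(17,7)=19448, C(17,8)=24310, C(17,9)=24310
Sum=89828


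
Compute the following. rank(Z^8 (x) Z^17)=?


rank(M(x)N) = rank(M)*rank(N)
8*17 = 136


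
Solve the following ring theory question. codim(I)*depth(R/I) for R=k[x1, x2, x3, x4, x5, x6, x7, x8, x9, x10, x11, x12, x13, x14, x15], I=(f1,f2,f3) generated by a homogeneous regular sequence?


codim=3, depth=dim(R/I)=15-3=12
Product=3*12=36


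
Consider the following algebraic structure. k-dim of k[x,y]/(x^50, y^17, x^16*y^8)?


k[x,y]/I, I = (x^50, y^17, x^16*y^8)
Rect: 50x17=850. Corner: (50-16)x(17-8)=306.
dim = 850-306 = 544


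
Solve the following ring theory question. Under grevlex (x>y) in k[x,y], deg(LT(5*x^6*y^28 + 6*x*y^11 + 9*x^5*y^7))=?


LT: 5*x^6*y^28
deg_x=6, deg_y=28
Total=6+28=34


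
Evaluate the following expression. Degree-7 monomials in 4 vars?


C(d+n-1,n-1)=C(10,3)=120


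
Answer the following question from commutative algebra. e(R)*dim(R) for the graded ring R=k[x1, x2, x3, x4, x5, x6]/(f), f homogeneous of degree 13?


e(R)=deg(f)=13, dim(R)=6-1=5
e*dim=13*5=65


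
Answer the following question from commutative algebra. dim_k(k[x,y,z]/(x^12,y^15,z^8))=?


Basis: x^iy^jz^k, i<12,j<15,k<8
12*15*8=1440


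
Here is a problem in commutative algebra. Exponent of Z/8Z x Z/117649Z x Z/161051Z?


Exponent = lcm of the cyclic orders; pairwise coprime => product.
2^3*7^6*11^5=8*117649*161051=151579912792


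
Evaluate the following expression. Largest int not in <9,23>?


gcd(9,23)=1 => F=ab-a-b=9*23-9-23=207-32=175


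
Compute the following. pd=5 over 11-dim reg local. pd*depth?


pd+depth=11
depth=11-5=6
pd*depth=5*6=30


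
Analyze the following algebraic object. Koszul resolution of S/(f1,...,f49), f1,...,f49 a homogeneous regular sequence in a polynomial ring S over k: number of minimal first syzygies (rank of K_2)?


Regular sequence => Koszul complex is the minimal free resolution.
Syz_1 minimally generated by Koszul relations f_i*e_j - f_j*e_i (i<j): mu(Syz_1) = beta_2 = C(m,2) = m(m-1)/2
m=49
49*48/2 = 1176


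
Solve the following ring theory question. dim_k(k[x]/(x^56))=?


Basis: 1,x,...,x^55
dim=56


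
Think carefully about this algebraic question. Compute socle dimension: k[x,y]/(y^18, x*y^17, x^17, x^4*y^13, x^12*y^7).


Socle = ann(m) = span of standard monomials u with x*u, y*u in I (staircase corners).
Minimal generators: x^17, x^12*y^7, x^4*y^13, x*y^17, y^18
Corners: y^17, x^3y^16, x^11y^12, x^16y^6
Socle dim=4


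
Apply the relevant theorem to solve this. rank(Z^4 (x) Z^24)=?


rank(M(x)N) = rank(M)*rank(N)
4*24 = 96


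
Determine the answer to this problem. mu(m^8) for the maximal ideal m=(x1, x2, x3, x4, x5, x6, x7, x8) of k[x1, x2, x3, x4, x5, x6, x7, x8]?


Graded Nakayama: mu(m^d) = dim_k (m^d/m^(d+1)) = #degree-8 monomials in 8 vars
C(n+d-1,d)=C(15,8)=6435


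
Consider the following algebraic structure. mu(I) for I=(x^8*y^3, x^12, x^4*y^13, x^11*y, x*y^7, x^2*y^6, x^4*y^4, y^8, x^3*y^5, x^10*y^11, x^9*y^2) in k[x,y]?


Remove redundant (divisible by others).
x^4*y^13 redundant.
x^10*y^11 redundant.
Min: x^12, x^11*y, x^9*y^2, x^8*y^3, x^4*y^4, x^3*y^5, x^2*y^6, x*y^7, y^8
Count=9


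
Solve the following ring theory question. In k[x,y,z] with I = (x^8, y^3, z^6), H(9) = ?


Need i<8, j<3, k<6 with i+j+k=9.
For each i, j ranges over max(0,9-i-5)..min(2,9-i):
  i=0: j in [4,2] -> 0
  i=1: j in [3,2] -> 0
  i=2: j in [2,2] -> 1
  i=3: j in [1,2] -> 2
  i=4: j in [0,2] -> 3
  i=5: j in [0,2] -> 3
  i=6: j in [0,2] -> 3
  i=7: j in [0,2] -> 3
H(9) = 0+0+1+2+3+3+3+3 = 15


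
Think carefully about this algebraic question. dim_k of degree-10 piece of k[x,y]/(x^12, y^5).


k[x,y], I = (x^12, y^5), d = 10
Need i < 12 and d-i < 5.
Range: 6 <= i <= 10.
H(10) = 5


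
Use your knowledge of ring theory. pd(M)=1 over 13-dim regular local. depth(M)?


pd+depth=depth(R)=13
depth=13-1=12


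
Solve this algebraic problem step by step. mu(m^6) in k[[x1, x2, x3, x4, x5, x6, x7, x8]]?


C(n+d-1,d)=C(13,6)=1716


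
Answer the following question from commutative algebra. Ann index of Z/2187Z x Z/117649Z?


Exponent = lcm of the cyclic orders; pairwise coprime => product.
3^7*7^6=2187*117649=257298363


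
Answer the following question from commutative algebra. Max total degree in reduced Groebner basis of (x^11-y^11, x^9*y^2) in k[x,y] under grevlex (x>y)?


LT(f1)=x^11, LT(f2)=x^9y^2, lcm=x^11y^2
S(f1,f2) = y^2*f1 - x^2*f2 = -y^13
Reduced GB = {f1, f2, y^13}; degrees 11, 11, 13
Max = 13


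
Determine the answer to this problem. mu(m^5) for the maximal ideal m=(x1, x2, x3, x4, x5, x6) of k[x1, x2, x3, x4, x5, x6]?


Graded Nakayama: mu(m^d) = dim_k (m^d/m^(d+1)) = #degree-5 monomials in 6 vars
C(n+d-1,d)=C(10,5)=252


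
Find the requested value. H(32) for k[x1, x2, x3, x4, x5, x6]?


C(d+n-1,n-1)=C(37,5)=435897


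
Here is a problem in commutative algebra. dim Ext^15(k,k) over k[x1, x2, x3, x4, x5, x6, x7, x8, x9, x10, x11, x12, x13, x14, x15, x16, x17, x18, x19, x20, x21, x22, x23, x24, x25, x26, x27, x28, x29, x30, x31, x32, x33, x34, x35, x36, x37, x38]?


C(n,i)=C(38,15)=15471286560


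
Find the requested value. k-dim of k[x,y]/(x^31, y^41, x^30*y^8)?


k[x,y]/I, I = (x^31, y^41, x^30*y^8)
Rect: 31x41=1271. Corner: (31-30)x(41-8)=33.
dim = 1271-33 = 1238


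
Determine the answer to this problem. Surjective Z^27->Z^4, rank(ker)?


rank(ker) = 27-4 = 23


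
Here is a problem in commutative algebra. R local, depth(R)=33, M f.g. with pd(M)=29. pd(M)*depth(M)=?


pd+depth=33
depth=33-29=4
pd*depth=29*4=116


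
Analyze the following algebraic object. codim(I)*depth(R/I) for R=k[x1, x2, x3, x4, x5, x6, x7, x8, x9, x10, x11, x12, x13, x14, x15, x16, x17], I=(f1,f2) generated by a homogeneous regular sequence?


codim=2, depth=dim(R/I)=17-2=15
Product=2*15=30


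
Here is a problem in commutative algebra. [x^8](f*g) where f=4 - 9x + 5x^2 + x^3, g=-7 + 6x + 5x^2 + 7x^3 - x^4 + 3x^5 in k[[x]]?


[x^8] = sum a_i*b_j, i+j=8
  1*3=3
Sum=3


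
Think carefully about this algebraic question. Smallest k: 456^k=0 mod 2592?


456^k mod 2592:
k=1: 456
k=2: 576
k=3: 864
k=4: 0
First zero at k = 4


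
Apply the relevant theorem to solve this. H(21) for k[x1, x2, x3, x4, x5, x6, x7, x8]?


C(d+n-1,n-1)=C(28,7)=1184040


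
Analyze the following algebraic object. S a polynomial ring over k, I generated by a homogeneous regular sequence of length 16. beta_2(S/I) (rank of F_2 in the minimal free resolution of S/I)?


Regular sequence => Koszul complex is the minimal free resolution.
Syz_1 minimally generated by Koszul relations f_i*e_j - f_j*e_i (i<j): mu(Syz_1) = beta_2 = C(m,2) = m(m-1)/2
m=16
16*15/2 = 120


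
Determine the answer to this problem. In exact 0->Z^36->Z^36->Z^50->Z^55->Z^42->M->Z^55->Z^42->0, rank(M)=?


Alt sum=0:
(-1)^0*36 + (-1)^1*36 + (-1)^2*50 + (-1)^3*55 + (-1)^4*42 + (-1)^5*? + (-1)^6*55 + (-1)^7*42=0
rank(M)=50


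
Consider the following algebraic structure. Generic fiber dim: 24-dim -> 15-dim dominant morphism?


dim(fiber)=dim(X)-dim(Y)=24-15=9


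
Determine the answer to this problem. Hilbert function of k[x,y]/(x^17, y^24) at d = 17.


k[x,y], I = (x^17, y^24), d = 17
Need i < 17 and d-i < 24.
Range: 0 <= i <= 16.
H(17) = 17


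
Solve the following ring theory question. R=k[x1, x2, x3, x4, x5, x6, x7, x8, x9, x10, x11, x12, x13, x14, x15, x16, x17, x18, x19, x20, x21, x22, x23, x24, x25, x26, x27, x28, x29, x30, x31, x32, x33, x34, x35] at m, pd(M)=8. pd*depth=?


pd+depth=35
depth=35-8=27
pd*depth=8*27=216


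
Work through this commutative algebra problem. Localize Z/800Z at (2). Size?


2-primary part: 800=2^5*25
Size=2^5=32


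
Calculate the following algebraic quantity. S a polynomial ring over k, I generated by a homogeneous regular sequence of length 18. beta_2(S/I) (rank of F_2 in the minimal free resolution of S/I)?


Regular sequence => Koszul complex is the minimal free resolution.
Syz_1 minimally generated by Koszul relations f_i*e_j - f_j*e_i (i<j): mu(Syz_1) = beta_2 = C(m,2) = m(m-1)/2
m=18
18*17/2 = 153


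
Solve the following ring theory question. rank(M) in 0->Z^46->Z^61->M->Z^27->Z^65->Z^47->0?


Alt sum=0:
(-1)^0*46 + (-1)^1*61 + (-1)^2*? + (-1)^3*27 + (-1)^4*65 + (-1)^5*47=0
rank(M)=24


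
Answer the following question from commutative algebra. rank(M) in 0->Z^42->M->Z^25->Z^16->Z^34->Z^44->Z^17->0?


Alt sum=0:
(-1)^0*42 + (-1)^1*? + (-1)^2*25 + (-1)^3*16 + (-1)^4*34 + (-1)^5*44 + (-1)^6*17=0
rank(M)=58


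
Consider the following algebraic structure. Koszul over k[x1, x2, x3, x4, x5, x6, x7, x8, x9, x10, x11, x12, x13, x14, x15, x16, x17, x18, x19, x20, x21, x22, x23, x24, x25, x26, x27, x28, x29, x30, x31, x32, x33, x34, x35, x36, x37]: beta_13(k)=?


C(n,i)=C(37,13)=3562467300


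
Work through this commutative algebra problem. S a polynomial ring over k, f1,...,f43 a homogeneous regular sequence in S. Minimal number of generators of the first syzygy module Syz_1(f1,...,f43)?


Regular sequence => Koszul complex is the minimal free resolution.
Syz_1 minimally generated by Koszul relations f_i*e_j - f_j*e_i (i<j): mu(Syz_1) = beta_2 = C(m,2) = m(m-1)/2
m=43
43*42/2 = 903


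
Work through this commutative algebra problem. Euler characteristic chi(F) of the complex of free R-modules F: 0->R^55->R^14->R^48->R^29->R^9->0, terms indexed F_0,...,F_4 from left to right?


chi = sum (-1)^i * rank:
(-1)^0*55=55
(-1)^1*14=-14
(-1)^2*48=48
(-1)^3*29=-29
(-1)^4*9=9
chi=69


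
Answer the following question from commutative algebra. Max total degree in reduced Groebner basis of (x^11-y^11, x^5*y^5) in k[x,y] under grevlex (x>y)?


LT(f1)=x^11, LT(f2)=x^5y^5, lcm=x^11y^5
S(f1,f2) = y^5*f1 - x^6*f2 = -y^16
Reduced GB = {f1, f2, y^16}; degrees 11, 10, 16
Max = 16


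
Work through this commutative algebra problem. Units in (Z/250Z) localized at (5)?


Local ring = Z/125Z.
phi(125) = 5^2*(5-1) = 100


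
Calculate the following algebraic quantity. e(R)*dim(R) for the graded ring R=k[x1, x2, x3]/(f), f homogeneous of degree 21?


e(R)=deg(f)=21, dim(R)=3-1=2
e*dim=21*2=42


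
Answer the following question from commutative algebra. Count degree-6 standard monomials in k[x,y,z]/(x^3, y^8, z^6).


Need i<3, j<8, k<6 with i+j+k=6.
For each i, j ranges over max(0,6-i-5)..min(7,6-i):
  i=0: j in [1,6] -> 6
  i=1: j in [0,5] -> 6
  i=2: j in [0,4] -> 5
H(6) = 6+6+5 = 17


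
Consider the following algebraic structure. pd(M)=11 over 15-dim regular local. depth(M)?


pd+depth=depth(R)=15
depth=15-11=4


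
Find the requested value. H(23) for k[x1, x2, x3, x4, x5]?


C(d+n-1,n-1)=C(27,4)=17550


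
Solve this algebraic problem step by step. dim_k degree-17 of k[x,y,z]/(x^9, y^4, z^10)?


Need i<9, j<4, k<10 with i+j+k=17.
For each i, j ranges over max(0,17-i-9)..min(3,17-i):
  i=0: j in [8,3] -> 0
  i=1: j in [7,3] -> 0
  i=2: j in [6,3] -> 0
  i=3: j in [5,3] -> 0
  i=4: j in [4,3] -> 0
  i=5: j in [3,3] -> 1
  i=6: j in [2,3] -> 2
  i=7: j in [1,3] -> 3
  i=8: j in [0,3] -> 4
H(17) = 0+0+0+0+0+1+2+3+4 = 10


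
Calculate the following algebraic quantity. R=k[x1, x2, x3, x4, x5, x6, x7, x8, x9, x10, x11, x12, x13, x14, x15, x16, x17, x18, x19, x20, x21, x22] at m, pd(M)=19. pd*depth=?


pd+depth=22
depth=22-19=3
pd*depth=19*3=57


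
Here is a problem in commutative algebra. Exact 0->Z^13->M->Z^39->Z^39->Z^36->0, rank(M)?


Alt sum=0:
(-1)^0*13 + (-1)^1*? + (-1)^2*39 + (-1)^3*39 + (-1)^4*36=0
rank(M)=49


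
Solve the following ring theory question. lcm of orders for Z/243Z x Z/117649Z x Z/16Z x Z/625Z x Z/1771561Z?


Exponent = lcm of the cyclic orders; pairwise coprime => product.
3^5*7^6*2^4*5^4*11^6=243*117649*16*625*1771561=506466383616270000


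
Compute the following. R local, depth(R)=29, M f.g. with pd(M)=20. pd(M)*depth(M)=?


pd+depth=29
depth=29-20=9
pd*depth=20*9=180


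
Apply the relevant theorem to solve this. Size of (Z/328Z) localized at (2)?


2-primary part: 328=2^3*41
Size=2^3=8


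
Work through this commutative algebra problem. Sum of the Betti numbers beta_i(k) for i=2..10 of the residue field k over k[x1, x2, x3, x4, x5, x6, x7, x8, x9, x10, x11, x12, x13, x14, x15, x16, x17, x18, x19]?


Koszul resolution: beta_i(k)=C(n,i), n=19
C(19,2)=171, C(19,3)=969, C(19,4)=3876, C(19,5)=11628, C(19,6)=27132, C(19,7)=50388, C(19,8)=75582, C(19,9)=92378, C(19,10)=92378
Sum=354502
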